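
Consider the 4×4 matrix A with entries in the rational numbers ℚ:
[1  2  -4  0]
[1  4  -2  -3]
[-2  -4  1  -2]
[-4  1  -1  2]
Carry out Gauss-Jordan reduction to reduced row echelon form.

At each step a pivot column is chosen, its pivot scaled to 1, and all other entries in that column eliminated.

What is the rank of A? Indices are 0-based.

[1] R0 /= 1  ⇒  (1, 2, -4, 0)
     R1 -= 1·R0  ⇒  (0, 2, 2, -3)
     R2 -= -2·R0  ⇒  (0, 0, -7, -2)
     R3 -= -4·R0  ⇒  (0, 9, -17, 2)
[2] R1 /= 2  ⇒  (0, 1, 1, -3/2)
     R0 -= 2·R1  ⇒  (1, 0, -6, 3)
     R3 -= 9·R1  ⇒  (0, 0, -26, 31/2)
[3] R2 /= -7  ⇒  (0, 0, 1, 2/7)
     R0 -= -6·R2  ⇒  (1, 0, 0, 33/7)
     R1 -= 1·R2  ⇒  (0, 1, 0, -25/14)
     R3 -= -26·R2  ⇒  (0, 0, 0, 321/14)
[4] R3 /= 321/14  ⇒  (0, 0, 0, 1)
     R0 -= 33/7·R3  ⇒  (1, 0, 0, 0)
     R1 -= -25/14·R3  ⇒  (0, 1, 0, 0)
     R2 -= 2/7·R3  ⇒  (0, 0, 1, 0)

rank = 4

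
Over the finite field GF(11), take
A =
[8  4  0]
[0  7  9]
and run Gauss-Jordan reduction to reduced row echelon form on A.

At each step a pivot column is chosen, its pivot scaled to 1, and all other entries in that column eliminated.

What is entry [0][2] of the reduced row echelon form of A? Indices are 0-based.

[1] R0 /= 8  ⇒  (1, 6, 0)
[2] R1 /= 7  ⇒  (0, 1, 6)
     R0 -= 6·R1  ⇒  (1, 0, 8)

M[0][2] = 8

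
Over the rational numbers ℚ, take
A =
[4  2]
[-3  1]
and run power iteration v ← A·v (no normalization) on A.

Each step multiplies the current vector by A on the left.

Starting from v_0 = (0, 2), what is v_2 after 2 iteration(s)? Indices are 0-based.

v_0 = (0, 2).
v_1 = A·v_0 = (4, 2).
v_2 = A·v_1 = (20, -10).

v_2 = (20, -10)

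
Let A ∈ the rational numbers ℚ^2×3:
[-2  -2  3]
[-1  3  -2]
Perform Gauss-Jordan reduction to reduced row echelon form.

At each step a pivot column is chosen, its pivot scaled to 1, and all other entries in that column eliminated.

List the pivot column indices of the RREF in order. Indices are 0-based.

pivot columns: 0, 1

pivot(0,0)=-2: scale R0 → (1, 1, -3/2)
  clear (1,0): R1 −= (-1)R0 → (0, 4, -7/2)
pivot(1,1)=4: scale R1 → (0, 1, -7/8)
  clear (0,1): R0 −= (1)R1 → (1, 0, -5/8)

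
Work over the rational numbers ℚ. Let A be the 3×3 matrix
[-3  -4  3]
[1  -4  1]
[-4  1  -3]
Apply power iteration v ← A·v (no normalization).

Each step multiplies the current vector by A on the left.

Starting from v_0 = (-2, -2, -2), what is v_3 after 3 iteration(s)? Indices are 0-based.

v_3 = (-196, -84, 212)

v_0 = (-2, -2, -2).
v_1 = A·v_0 = (8, 4, 12).
v_2 = A·v_1 = (-4, 4, -64).
v_3 = A·v_2 = (-196, -84, 212).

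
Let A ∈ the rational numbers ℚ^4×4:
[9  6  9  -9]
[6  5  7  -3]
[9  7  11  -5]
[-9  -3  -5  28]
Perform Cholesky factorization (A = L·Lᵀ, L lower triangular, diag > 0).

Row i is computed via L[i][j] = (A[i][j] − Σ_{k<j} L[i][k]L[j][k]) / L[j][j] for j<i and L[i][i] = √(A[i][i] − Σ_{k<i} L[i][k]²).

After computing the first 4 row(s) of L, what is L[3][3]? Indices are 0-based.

L[3][3] = 3

Step 1: L[0][0] = √(9) = 3.
  L[1][0] = (6) / L[0][0] = 2.
Step 2: L[1][1] = √(1) = 1.
  L[2][0] = (9) / L[0][0] = 3.
  L[2][1] = (1) / L[1][1] = 1.
Step 3: L[2][2] = √(1) = 1.
  L[3][0] = (-9) / L[0][0] = -3.
  L[3][1] = (3) / L[1][1] = 3.
  L[3][2] = (1) / L[2][2] = 1.
Step 4: L[3][3] = √(9) = 3.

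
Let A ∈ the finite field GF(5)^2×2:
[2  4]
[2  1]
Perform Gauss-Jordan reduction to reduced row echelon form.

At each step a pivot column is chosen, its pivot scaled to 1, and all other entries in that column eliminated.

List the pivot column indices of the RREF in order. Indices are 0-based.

pivot columns: 0, 1

pivot(0,0)=2: scale R0 → (1, 2)
  clear (1,0): R1 −= (2)R0 → (0, 2)
pivot(1,1)=2: scale R1 → (0, 1)
  clear (0,1): R0 −= (2)R1 → (1, 0)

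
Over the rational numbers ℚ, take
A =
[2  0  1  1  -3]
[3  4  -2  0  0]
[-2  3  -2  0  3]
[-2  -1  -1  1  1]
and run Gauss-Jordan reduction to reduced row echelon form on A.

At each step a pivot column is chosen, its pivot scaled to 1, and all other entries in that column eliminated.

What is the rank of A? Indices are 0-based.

rank = 4

[1] R0 /= 2  ⇒  (1, 0, 1/2, 1/2, -3/2)
     R1 -= 3·R0  ⇒  (0, 4, -7/2, -3/2, 9/2)
     R2 -= -2·R0  ⇒  (0, 3, -1, 1, 0)
     R3 -= -2·R0  ⇒  (0, -1, 0, 2, -2)
[2] R1 /= 4  ⇒  (0, 1, -7/8, -3/8, 9/8)
     R2 -= 3·R1  ⇒  (0, 0, 13/8, 17/8, -27/8)
     R3 -= -1·R1  ⇒  (0, 0, -7/8, 13/8, -7/8)
[3] R2 /= 13/8  ⇒  (0, 0, 1, 17/13, -27/13)
     R0 -= 1/2·R2  ⇒  (1, 0, 0, -2/13, -6/13)
     R1 -= -7/8·R2  ⇒  (0, 1, 0, 10/13, -9/13)
     R3 -= -7/8·R2  ⇒  (0, 0, 0, 36/13, -35/13)
[4] R3 /= 36/13  ⇒  (0, 0, 0, 1, -35/36)
     R0 -= -2/13·R3  ⇒  (1, 0, 0, 0, -11/18)
     R1 -= 10/13·R3  ⇒  (0, 1, 0, 0, 1/18)
     R2 -= 17/13·R3  ⇒  (0, 0, 1, 0, -29/36)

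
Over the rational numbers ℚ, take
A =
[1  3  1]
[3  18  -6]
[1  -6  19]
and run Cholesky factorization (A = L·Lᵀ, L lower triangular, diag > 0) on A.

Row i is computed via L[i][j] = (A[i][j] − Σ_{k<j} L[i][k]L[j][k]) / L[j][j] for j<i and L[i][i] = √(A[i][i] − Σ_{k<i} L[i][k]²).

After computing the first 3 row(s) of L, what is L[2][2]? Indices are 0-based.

Step 1: L[0][0] = √(1) = 1.
  L[1][0] = (3) / L[0][0] = 3.
Step 2: L[1][1] = √(9) = 3.
  L[2][0] = (1) / L[0][0] = 1.
  L[2][1] = (-9) / L[1][1] = -3.
Step 3: L[2][2] = √(9) = 3.

L[2][2] = 3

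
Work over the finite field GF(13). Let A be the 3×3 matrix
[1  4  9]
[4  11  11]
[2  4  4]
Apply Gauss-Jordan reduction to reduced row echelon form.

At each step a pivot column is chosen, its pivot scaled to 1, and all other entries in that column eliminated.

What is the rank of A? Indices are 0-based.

rank = 3

pivot(0,0)=1: scale R0 → (1, 4, 9)
  clear (1,0): R1 −= (4)R0 → (0, 8, 1)
  clear (2,0): R2 −= (2)R0 → (0, 9, 12)
pivot(1,1)=8: scale R1 → (0, 1, 5)
  clear (0,1): R0 −= (4)R1 → (1, 0, 2)
  clear (2,1): R2 −= (9)R1 → (0, 0, 6)
pivot(2,2)=6: scale R2 → (0, 0, 1)
  clear (0,2): R0 −= (2)R2 → (1, 0, 0)
  clear (1,2): R1 −= (5)R2 → (0, 1, 0)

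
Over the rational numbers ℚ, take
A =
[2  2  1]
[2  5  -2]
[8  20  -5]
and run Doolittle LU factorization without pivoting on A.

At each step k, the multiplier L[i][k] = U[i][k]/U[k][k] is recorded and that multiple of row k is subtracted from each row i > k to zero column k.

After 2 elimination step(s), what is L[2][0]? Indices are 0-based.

k=0: U[0][0]=2
  eliminate (1,0): mult=1, new row 1: (0, 3, -3); set L[1][0]=1
  eliminate (2,0): mult=4, new row 2: (0, 12, -9); set L[2][0]=4
k=1: U[1][1]=3
  eliminate (2,1): mult=4, new row 2: (0, 0, 3); set L[2][1]=4

L[2][0] = 4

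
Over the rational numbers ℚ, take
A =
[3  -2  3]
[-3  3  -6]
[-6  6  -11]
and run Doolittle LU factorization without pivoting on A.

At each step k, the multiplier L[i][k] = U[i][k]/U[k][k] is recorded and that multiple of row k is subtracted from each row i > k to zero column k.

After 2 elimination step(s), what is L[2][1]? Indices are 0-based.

L[2][1] = 2

[col 0] pivot 3
  R1 -= -1*R0 → (0, 1, -3)  (L[1][0] := -1)
  R2 -= -2*R0 → (0, 2, -5)  (L[2][0] := -2)
[col 1] pivot 1
  R2 -= 2*R1 → (0, 0, 1)  (L[2][1] := 2)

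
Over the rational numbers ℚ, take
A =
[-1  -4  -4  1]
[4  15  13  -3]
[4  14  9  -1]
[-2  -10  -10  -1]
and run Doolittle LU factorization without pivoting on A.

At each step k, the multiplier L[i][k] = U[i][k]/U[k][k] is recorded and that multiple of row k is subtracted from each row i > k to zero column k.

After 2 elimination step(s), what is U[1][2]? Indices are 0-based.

k=0: U[0][0]=-1
  eliminate (1,0): mult=-4, new row 1: (0, -1, -3, 1); set L[1][0]=-4
  eliminate (2,0): mult=-4, new row 2: (0, -2, -7, 3); set L[2][0]=-4
  eliminate (3,0): mult=2, new row 3: (0, -2, -2, -3); set L[3][0]=2
k=1: U[1][1]=-1
  eliminate (2,1): mult=2, new row 2: (0, 0, -1, 1); set L[2][1]=2
  eliminate (3,1): mult=2, new row 3: (0, 0, 4, -5); set L[3][1]=2

U[1][2] = -3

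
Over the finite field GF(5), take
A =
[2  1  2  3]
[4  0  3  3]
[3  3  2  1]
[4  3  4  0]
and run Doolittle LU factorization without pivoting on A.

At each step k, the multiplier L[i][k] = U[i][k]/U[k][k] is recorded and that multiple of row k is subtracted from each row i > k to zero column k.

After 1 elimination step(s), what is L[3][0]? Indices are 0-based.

k=0: U[0][0]=2
  eliminate (1,0): mult=2, new row 1: (0, 3, 4, 2); set L[1][0]=2
  eliminate (2,0): mult=4, new row 2: (0, 4, 4, 4); set L[2][0]=4
  eliminate (3,0): mult=2, new row 3: (0, 1, 0, 4); set L[3][0]=2

L[3][0] = 2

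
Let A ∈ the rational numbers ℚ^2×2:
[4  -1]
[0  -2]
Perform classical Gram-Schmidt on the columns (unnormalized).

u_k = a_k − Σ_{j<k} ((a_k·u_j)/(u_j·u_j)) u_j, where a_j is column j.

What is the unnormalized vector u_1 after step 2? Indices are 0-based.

Step 1: u_0 = a_0 = (4, 0).
Step 2: u_1 = a_1 − (-1/4)·u_0 = (0, -2).

u_1 = (0, -2)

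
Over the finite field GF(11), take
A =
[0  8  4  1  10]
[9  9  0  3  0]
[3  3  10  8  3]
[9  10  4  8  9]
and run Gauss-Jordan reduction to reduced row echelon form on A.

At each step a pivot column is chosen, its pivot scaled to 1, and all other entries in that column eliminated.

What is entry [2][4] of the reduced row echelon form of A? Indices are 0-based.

M[2][4] = 5

[1] R0 <-> R1
[1] R0 /= 9  ⇒  (1, 1, 0, 4, 0)
     R2 -= 3·R0  ⇒  (0, 0, 10, 7, 3)
     R3 -= 9·R0  ⇒  (0, 1, 4, 5, 9)
[2] R1 /= 8  ⇒  (0, 1, 6, 7, 4)
     R0 -= 1·R1  ⇒  (1, 0, 5, 8, 7)
     R3 -= 1·R1  ⇒  (0, 0, 9, 9, 5)
[3] R2 /= 10  ⇒  (0, 0, 1, 4, 8)
     R0 -= 5·R2  ⇒  (1, 0, 0, 10, 0)
     R1 -= 6·R2  ⇒  (0, 1, 0, 5, 0)
     R3 -= 9·R2  ⇒  (0, 0, 0, 6, 10)
[4] R3 /= 6  ⇒  (0, 0, 0, 1, 9)
     R0 -= 10·R3  ⇒  (1, 0, 0, 0, 9)
     R1 -= 5·R3  ⇒  (0, 1, 0, 0, 10)
     R2 -= 4·R3  ⇒  (0, 0, 1, 0, 5)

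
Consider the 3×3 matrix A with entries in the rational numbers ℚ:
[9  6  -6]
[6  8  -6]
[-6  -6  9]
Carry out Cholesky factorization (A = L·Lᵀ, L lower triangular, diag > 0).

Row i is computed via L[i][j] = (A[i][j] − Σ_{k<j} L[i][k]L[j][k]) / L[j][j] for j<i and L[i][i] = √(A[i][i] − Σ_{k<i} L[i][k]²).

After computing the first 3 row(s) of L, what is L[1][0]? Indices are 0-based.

Step 1: L[0][0] = √(9) = 3.
  L[1][0] = (6) / L[0][0] = 2.
Step 2: L[1][1] = √(4) = 2.
  L[2][0] = (-6) / L[0][0] = -2.
  L[2][1] = (-2) / L[1][1] = -1.
Step 3: L[2][2] = √(4) = 2.

L[1][0] = 2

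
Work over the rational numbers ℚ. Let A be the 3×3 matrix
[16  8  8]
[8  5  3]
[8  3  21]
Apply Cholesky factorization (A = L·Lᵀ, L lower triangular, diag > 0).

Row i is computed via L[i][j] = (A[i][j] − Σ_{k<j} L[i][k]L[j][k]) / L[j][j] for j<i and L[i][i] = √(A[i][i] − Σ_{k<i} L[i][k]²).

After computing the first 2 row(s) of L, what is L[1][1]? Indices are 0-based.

L[1][1] = 1

Step 1: L[0][0] = √(16) = 4.
  L[1][0] = (8) / L[0][0] = 2.
Step 2: L[1][1] = √(1) = 1.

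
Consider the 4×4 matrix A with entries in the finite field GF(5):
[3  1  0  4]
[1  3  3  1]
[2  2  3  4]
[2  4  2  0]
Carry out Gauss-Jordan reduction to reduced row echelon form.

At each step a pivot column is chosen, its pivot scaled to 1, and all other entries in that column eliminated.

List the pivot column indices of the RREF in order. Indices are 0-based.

pivot columns: 0, 1, 2, 3

step 1: normalize row 0 (÷3) = (1, 2, 0, 3)
  row 1: subtract 1×row0 = (0, 1, 3, 3)
  row 2: subtract 2×row0 = (0, 3, 3, 3)
  row 3: subtract 2×row0 = (0, 0, 2, 4)
step 2: normalize row 1 (÷1) = (0, 1, 3, 3)
  row 0: subtract 2×row1 = (1, 0, 4, 2)
  row 2: subtract 3×row1 = (0, 0, 4, 4)
step 3: normalize row 2 (÷4) = (0, 0, 1, 1)
  row 0: subtract 4×row2 = (1, 0, 0, 3)
  row 1: subtract 3×row2 = (0, 1, 0, 0)
  row 3: subtract 2×row2 = (0, 0, 0, 2)
step 4: normalize row 3 (÷2) = (0, 0, 0, 1)
  row 0: subtract 3×row3 = (1, 0, 0, 0)
  row 2: subtract 1×row3 = (0, 0, 1, 0)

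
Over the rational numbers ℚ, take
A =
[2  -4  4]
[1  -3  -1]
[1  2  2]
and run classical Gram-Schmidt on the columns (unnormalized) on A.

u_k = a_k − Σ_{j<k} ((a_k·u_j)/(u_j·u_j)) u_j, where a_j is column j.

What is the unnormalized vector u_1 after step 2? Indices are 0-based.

Step 1: u_0 = a_0 = (2, 1, 1).
Step 2: u_1 = a_1 − (-3/2)·u_0 = (-1, -3/2, 7/2).

u_1 = (-1, -3/2, 7/2)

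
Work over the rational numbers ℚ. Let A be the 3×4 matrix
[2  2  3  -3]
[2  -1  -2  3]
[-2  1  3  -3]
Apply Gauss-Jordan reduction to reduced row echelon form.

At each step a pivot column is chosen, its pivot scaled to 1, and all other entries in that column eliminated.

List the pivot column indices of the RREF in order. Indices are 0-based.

step 1: normalize row 0 (÷2) = (1, 1, 3/2, -3/2)
  row 1: subtract 2×row0 = (0, -3, -5, 6)
  row 2: subtract -2×row0 = (0, 3, 6, -6)
step 2: normalize row 1 (÷-3) = (0, 1, 5/3, -2)
  row 0: subtract 1×row1 = (1, 0, -1/6, 1/2)
  row 2: subtract 3×row1 = (0, 0, 1, 0)
step 3: normalize row 2 (÷1) = (0, 0, 1, 0)
  row 0: subtract -1/6×row2 = (1, 0, 0, 1/2)
  row 1: subtract 5/3×row2 = (0, 1, 0, -2)

pivot columns: 0, 1, 2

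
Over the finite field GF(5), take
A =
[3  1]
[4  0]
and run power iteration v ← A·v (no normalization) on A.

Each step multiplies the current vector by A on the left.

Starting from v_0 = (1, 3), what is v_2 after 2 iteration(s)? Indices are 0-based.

v_0 = (1, 3).
v_1 = A·v_0 = (1, 4).
v_2 = A·v_1 = (2, 4).

v_2 = (2, 4)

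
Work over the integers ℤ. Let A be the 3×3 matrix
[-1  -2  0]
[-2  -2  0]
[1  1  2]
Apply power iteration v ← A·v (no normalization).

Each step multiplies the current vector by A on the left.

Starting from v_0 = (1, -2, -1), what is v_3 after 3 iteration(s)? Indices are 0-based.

v_0 = (1, -2, -1).
v_1 = A·v_0 = (3, 2, -3).
v_2 = A·v_1 = (-7, -10, -1).
v_3 = A·v_2 = (27, 34, -19).

v_3 = (27, 34, -19)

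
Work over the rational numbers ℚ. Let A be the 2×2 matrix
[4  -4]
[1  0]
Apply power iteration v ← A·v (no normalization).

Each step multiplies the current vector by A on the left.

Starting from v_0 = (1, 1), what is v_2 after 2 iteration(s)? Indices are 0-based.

v_2 = (-4, 0)

v_0 = (1, 1).
v_1 = A·v_0 = (0, 1).
v_2 = A·v_1 = (-4, 0).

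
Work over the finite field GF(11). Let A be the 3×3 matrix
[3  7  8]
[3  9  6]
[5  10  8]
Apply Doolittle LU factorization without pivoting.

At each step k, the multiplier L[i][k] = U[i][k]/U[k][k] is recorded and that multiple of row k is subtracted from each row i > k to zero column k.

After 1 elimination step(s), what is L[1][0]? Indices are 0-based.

Step 1: pivot at (0,0) is 3.
  row1 ← row1 − (1)·row0  ⇒  L[1][0]=1, U row1=(0, 2, 9)
  row2 ← row2 − (9)·row0  ⇒  L[2][0]=9, U row2=(0, 2, 2)

L[1][0] = 1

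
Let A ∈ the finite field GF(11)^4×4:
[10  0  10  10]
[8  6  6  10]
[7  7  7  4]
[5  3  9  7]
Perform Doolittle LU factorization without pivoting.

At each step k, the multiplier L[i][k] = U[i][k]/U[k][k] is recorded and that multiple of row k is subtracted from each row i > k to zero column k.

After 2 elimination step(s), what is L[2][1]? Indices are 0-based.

k=0: U[0][0]=10
  eliminate (1,0): mult=3, new row 1: (0, 6, 9, 2); set L[1][0]=3
  eliminate (2,0): mult=4, new row 2: (0, 7, 0, 8); set L[2][0]=4
  eliminate (3,0): mult=6, new row 3: (0, 3, 4, 2); set L[3][0]=6
k=1: U[1][1]=6
  eliminate (2,1): mult=3, new row 2: (0, 0, 6, 2); set L[2][1]=3
  eliminate (3,1): mult=6, new row 3: (0, 0, 5, 1); set L[3][1]=6

L[2][1] = 3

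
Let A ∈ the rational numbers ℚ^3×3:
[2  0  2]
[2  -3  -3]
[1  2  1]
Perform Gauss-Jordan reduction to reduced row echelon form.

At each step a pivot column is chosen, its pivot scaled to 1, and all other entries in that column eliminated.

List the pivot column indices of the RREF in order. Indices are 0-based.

[1] R0 /= 2  ⇒  (1, 0, 1)
     R1 -= 2·R0  ⇒  (0, -3, -5)
     R2 -= 1·R0  ⇒  (0, 2, 0)
[2] R1 /= -3  ⇒  (0, 1, 5/3)
     R2 -= 2·R1  ⇒  (0, 0, -10/3)
[3] R2 /= -10/3  ⇒  (0, 0, 1)
     R0 -= 1·R2  ⇒  (1, 0, 0)
     R1 -= 5/3·R2  ⇒  (0, 1, 0)

pivot columns: 0, 1, 2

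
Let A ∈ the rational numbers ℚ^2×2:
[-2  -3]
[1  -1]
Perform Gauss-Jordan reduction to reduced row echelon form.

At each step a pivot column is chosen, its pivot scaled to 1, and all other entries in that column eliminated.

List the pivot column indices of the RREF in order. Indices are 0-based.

pivot columns: 0, 1

[1] R0 /= -2  ⇒  (1, 3/2)
     R1 -= 1·R0  ⇒  (0, -5/2)
[2] R1 /= -5/2  ⇒  (0, 1)
     R0 -= 3/2·R1  ⇒  (1, 0)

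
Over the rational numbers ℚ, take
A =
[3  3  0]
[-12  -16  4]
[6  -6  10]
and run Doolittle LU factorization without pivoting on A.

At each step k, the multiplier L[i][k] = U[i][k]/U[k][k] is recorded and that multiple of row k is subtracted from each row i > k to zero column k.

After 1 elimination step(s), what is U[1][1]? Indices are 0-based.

U[1][1] = -4

k=0: U[0][0]=3
  eliminate (1,0): mult=-4, new row 1: (0, -4, 4); set L[1][0]=-4
  eliminate (2,0): mult=2, new row 2: (0, -12, 10); set L[2][0]=2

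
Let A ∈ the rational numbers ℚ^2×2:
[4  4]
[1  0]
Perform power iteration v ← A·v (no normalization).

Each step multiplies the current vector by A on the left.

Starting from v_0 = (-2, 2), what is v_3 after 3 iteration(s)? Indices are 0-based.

v_0 = (-2, 2).
v_1 = A·v_0 = (0, -2).
v_2 = A·v_1 = (-8, 0).
v_3 = A·v_2 = (-32, -8).

v_3 = (-32, -8)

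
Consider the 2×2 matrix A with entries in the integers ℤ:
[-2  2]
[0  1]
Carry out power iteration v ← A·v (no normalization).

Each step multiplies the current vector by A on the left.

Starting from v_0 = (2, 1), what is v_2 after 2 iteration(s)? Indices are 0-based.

v_0 = (2, 1).
v_1 = A·v_0 = (-2, 1).
v_2 = A·v_1 = (6, 1).

v_2 = (6, 1)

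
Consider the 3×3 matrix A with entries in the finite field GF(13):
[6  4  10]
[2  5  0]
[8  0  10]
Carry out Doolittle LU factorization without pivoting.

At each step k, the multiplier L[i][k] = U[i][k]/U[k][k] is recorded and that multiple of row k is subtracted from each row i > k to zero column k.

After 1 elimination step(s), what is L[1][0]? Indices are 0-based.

L[1][0] = 9

Step 1: pivot at (0,0) is 6.
  row1 ← row1 − (9)·row0  ⇒  L[1][0]=9, U row1=(0, 8, 1)
  row2 ← row2 − (10)·row0  ⇒  L[2][0]=10, U row2=(0, 12, 1)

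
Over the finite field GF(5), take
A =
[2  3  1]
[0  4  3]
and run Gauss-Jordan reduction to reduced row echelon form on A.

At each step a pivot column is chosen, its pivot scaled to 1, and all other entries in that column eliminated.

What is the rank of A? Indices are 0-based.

rank = 2

step 1: normalize row 0 (÷2) = (1, 4, 3)
step 2: normalize row 1 (÷4) = (0, 1, 2)
  row 0: subtract 4×row1 = (1, 0, 0)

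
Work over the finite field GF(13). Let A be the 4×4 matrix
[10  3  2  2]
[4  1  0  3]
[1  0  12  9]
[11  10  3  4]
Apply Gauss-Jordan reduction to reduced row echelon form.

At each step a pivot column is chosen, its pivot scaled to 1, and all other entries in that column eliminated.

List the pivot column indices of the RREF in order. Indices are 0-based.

pivot columns: 0, 1, 3

pivot(0,0)=10: scale R0 → (1, 12, 8, 8)
  clear (1,0): R1 −= (4)R0 → (0, 5, 7, 10)
  clear (2,0): R2 −= (1)R0 → (0, 1, 4, 1)
  clear (3,0): R3 −= (11)R0 → (0, 8, 6, 7)
pivot(1,1)=5: scale R1 → (0, 1, 4, 2)
  clear (0,1): R0 −= (12)R1 → (1, 0, 12, 10)
  clear (2,1): R2 −= (1)R1 → (0, 0, 0, 12)
  clear (3,1): R3 −= (8)R1 → (0, 0, 0, 4)
col 2: no nonzero at/below row 2; advance.
pivot(2,3)=12: scale R2 → (0, 0, 0, 1)
  clear (0,3): R0 −= (10)R2 → (1, 0, 12, 0)
  clear (1,3): R1 −= (2)R2 → (0, 1, 4, 0)
  clear (3,3): R3 −= (4)R2 → (0, 0, 0, 0)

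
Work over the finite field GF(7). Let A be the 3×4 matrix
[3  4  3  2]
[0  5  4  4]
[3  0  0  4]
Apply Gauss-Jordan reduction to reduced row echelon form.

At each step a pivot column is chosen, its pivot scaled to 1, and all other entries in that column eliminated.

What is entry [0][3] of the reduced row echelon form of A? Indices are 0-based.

step 1: normalize row 0 (÷3) = (1, 6, 1, 3)
  row 2: subtract 3×row0 = (0, 3, 4, 2)
step 2: normalize row 1 (÷5) = (0, 1, 5, 5)
  row 0: subtract 6×row1 = (1, 0, 6, 1)
  row 2: subtract 3×row1 = (0, 0, 3, 1)
step 3: normalize row 2 (÷3) = (0, 0, 1, 5)
  row 0: subtract 6×row2 = (1, 0, 0, 6)
  row 1: subtract 5×row2 = (0, 1, 0, 1)

M[0][3] = 6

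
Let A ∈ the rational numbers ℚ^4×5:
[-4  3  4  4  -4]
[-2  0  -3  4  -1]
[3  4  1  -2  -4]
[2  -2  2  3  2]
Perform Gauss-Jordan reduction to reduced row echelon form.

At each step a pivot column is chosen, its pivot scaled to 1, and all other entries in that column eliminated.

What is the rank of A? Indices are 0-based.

[1] R0 /= -4  ⇒  (1, -3/4, -1, -1, 1)
     R1 -= -2·R0  ⇒  (0, -3/2, -5, 2, 1)
     R2 -= 3·R0  ⇒  (0, 25/4, 4, 1, -7)
     R3 -= 2·R0  ⇒  (0, -1/2, 4, 5, 0)
[2] R1 /= -3/2  ⇒  (0, 1, 10/3, -4/3, -2/3)
     R0 -= -3/4·R1  ⇒  (1, 0, 3/2, -2, 1/2)
     R2 -= 25/4·R1  ⇒  (0, 0, -101/6, 28/3, -17/6)
     R3 -= -1/2·R1  ⇒  (0, 0, 17/3, 13/3, -1/3)
[3] R2 /= -101/6  ⇒  (0, 0, 1, -56/101, 17/101)
     R0 -= 3/2·R2  ⇒  (1, 0, 0, -118/101, 25/101)
     R1 -= 10/3·R2  ⇒  (0, 1, 0, 52/101, -124/101)
     R3 -= 17/3·R2  ⇒  (0, 0, 0, 755/101, -130/101)
[4] R3 /= 755/101  ⇒  (0, 0, 0, 1, -26/151)
     R0 -= -118/101·R3  ⇒  (1, 0, 0, 0, 7/151)
     R1 -= 52/101·R3  ⇒  (0, 1, 0, 0, -172/151)
     R2 -= -56/101·R3  ⇒  (0, 0, 1, 0, 11/151)

rank = 4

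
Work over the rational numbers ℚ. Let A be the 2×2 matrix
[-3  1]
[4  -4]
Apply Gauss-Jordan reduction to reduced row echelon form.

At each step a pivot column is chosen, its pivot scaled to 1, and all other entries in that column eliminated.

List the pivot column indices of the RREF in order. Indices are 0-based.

pivot(0,0)=-3: scale R0 → (1, -1/3)
  clear (1,0): R1 −= (4)R0 → (0, -8/3)
pivot(1,1)=-8/3: scale R1 → (0, 1)
  clear (0,1): R0 −= (-1/3)R1 → (1, 0)

pivot columns: 0, 1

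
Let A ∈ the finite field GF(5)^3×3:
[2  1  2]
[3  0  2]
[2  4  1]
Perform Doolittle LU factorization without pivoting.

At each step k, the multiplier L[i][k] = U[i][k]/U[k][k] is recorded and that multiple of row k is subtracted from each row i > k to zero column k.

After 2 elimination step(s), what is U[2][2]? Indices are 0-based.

U[2][2] = 2

k=0: U[0][0]=2
  eliminate (1,0): mult=4, new row 1: (0, 1, 4); set L[1][0]=4
  eliminate (2,0): mult=1, new row 2: (0, 3, 4); set L[2][0]=1
k=1: U[1][1]=1
  eliminate (2,1): mult=3, new row 2: (0, 0, 2); set L[2][1]=3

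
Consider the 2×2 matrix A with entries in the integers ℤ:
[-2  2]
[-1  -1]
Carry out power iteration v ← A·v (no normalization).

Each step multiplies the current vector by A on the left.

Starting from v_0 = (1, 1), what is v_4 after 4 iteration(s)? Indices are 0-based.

v_4 = (-20, -14)

v_0 = (1, 1).
v_1 = A·v_0 = (0, -2).
v_2 = A·v_1 = (-4, 2).
v_3 = A·v_2 = (12, 2).
v_4 = A·v_3 = (-20, -14).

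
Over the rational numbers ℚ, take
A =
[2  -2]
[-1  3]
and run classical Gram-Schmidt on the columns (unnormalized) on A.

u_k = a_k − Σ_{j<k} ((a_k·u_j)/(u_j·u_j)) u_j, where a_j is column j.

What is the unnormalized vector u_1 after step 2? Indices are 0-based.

Step 1: u_0 = a_0 = (2, -1).
Step 2: u_1 = a_1 − (-7/5)·u_0 = (4/5, 8/5).

u_1 = (4/5, 8/5)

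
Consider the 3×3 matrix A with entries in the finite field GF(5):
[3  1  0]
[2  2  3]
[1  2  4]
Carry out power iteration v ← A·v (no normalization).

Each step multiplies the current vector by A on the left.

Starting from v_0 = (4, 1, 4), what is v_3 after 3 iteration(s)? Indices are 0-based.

v_0 = (4, 1, 4).
v_1 = A·v_0 = (3, 2, 2).
v_2 = A·v_1 = (1, 1, 0).
v_3 = A·v_2 = (4, 4, 3).

v_3 = (4, 4, 3)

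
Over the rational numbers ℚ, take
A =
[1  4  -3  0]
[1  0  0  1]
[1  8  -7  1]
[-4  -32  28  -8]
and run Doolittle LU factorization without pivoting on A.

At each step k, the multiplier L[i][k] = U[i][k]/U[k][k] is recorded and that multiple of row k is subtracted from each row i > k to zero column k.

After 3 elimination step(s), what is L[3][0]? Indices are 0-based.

L[3][0] = -4

k=0: U[0][0]=1
  eliminate (1,0): mult=1, new row 1: (0, -4, 3, 1); set L[1][0]=1
  eliminate (2,0): mult=1, new row 2: (0, 4, -4, 1); set L[2][0]=1
  eliminate (3,0): mult=-4, new row 3: (0, -16, 16, -8); set L[3][0]=-4
k=1: U[1][1]=-4
  eliminate (2,1): mult=-1, new row 2: (0, 0, -1, 2); set L[2][1]=-1
  eliminate (3,1): mult=4, new row 3: (0, 0, 4, -12); set L[3][1]=4
k=2: U[2][2]=-1
  eliminate (3,2): mult=-4, new row 3: (0, 0, 0, -4); set L[3][2]=-4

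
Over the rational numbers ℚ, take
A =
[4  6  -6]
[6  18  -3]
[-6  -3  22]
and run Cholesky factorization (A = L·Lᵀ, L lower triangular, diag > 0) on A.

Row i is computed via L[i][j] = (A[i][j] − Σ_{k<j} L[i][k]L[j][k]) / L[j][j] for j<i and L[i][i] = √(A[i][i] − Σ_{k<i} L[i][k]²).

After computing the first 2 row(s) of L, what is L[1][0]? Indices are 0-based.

Step 1: L[0][0] = √(4) = 2.
  L[1][0] = (6) / L[0][0] = 3.
Step 2: L[1][1] = √(9) = 3.

L[1][0] = 3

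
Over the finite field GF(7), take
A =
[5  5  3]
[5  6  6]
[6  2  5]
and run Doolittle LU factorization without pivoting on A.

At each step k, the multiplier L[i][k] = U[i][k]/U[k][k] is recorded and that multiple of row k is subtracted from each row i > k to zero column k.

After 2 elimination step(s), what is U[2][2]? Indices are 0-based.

k=0: U[0][0]=5
  eliminate (1,0): mult=1, new row 1: (0, 1, 3); set L[1][0]=1
  eliminate (2,0): mult=4, new row 2: (0, 3, 0); set L[2][0]=4
k=1: U[1][1]=1
  eliminate (2,1): mult=3, new row 2: (0, 0, 5); set L[2][1]=3

U[2][2] = 5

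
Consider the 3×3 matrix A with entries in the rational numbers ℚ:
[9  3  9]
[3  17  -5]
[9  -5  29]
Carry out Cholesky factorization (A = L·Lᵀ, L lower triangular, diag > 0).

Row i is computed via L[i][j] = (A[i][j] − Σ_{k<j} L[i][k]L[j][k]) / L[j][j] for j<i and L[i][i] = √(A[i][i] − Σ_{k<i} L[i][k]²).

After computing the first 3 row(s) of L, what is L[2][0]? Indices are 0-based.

Step 1: L[0][0] = √(9) = 3.
  L[1][0] = (3) / L[0][0] = 1.
Step 2: L[1][1] = √(16) = 4.
  L[2][0] = (9) / L[0][0] = 3.
  L[2][1] = (-8) / L[1][1] = -2.
Step 3: L[2][2] = √(16) = 4.

L[2][0] = 3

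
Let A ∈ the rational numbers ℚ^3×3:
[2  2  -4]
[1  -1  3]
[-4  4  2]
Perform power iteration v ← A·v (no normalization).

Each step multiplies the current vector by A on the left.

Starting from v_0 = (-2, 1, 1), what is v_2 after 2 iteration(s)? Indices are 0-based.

v_0 = (-2, 1, 1).
v_1 = A·v_0 = (-6, 0, 14).
v_2 = A·v_1 = (-68, 36, 52).

v_2 = (-68, 36, 52)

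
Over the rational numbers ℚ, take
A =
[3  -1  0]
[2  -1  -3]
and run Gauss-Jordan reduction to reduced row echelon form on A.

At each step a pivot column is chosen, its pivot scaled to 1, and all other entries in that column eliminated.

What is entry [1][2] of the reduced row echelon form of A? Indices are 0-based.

M[1][2] = 9

step 1: normalize row 0 (÷3) = (1, -1/3, 0)
  row 1: subtract 2×row0 = (0, -1/3, -3)
step 2: normalize row 1 (÷-1/3) = (0, 1, 9)
  row 0: subtract -1/3×row1 = (1, 0, 3)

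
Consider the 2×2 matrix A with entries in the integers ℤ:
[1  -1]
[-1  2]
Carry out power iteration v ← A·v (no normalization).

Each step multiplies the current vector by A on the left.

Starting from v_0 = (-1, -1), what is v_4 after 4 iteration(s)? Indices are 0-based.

v_4 = (8, -13)

v_0 = (-1, -1).
v_1 = A·v_0 = (0, -1).
v_2 = A·v_1 = (1, -2).
v_3 = A·v_2 = (3, -5).
v_4 = A·v_3 = (8, -13).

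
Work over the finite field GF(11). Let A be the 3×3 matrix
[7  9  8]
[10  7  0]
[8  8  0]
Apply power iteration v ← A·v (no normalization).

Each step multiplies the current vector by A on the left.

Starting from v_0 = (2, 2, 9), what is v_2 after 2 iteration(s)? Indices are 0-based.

v_0 = (2, 2, 9).
v_1 = A·v_0 = (5, 1, 10).
v_2 = A·v_1 = (3, 2, 4).

v_2 = (3, 2, 4)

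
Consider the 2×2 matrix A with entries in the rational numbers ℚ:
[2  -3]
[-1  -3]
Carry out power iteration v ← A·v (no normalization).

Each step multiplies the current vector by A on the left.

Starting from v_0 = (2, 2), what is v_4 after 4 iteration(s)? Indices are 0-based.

v_0 = (2, 2).
v_1 = A·v_0 = (-2, -8).
v_2 = A·v_1 = (20, 26).
v_3 = A·v_2 = (-38, -98).
v_4 = A·v_3 = (218, 332).

v_4 = (218, 332)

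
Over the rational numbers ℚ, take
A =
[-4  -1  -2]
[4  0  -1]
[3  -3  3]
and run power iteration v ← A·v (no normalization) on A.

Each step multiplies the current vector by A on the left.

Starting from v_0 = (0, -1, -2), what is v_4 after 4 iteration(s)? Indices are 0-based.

v_4 = (134, 281, -36)

v_0 = (0, -1, -2).
v_1 = A·v_0 = (5, 2, -3).
v_2 = A·v_1 = (-16, 23, 0).
v_3 = A·v_2 = (41, -64, -117).
v_4 = A·v_3 = (134, 281, -36).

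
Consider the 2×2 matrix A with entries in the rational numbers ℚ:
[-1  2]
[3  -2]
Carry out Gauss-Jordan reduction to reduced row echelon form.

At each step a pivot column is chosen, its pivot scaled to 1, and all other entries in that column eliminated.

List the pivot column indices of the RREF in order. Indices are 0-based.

[1] R0 /= -1  ⇒  (1, -2)
     R1 -= 3·R0  ⇒  (0, 4)
[2] R1 /= 4  ⇒  (0, 1)
     R0 -= -2·R1  ⇒  (1, 0)

pivot columns: 0, 1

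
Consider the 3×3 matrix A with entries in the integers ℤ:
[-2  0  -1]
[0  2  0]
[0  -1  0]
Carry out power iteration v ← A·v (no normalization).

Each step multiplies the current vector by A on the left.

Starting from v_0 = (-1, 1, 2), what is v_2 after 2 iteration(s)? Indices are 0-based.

v_2 = (1, 4, -2)

v_0 = (-1, 1, 2).
v_1 = A·v_0 = (0, 2, -1).
v_2 = A·v_1 = (1, 4, -2).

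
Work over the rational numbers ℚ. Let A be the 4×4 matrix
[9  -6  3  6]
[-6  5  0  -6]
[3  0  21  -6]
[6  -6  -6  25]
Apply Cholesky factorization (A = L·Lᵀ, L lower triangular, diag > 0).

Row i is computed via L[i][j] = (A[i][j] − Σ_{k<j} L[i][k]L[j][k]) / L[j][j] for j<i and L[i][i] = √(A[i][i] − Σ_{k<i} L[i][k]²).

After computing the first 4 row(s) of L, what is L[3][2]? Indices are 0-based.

L[3][2] = -1

Step 1: L[0][0] = √(9) = 3.
  L[1][0] = (-6) / L[0][0] = -2.
Step 2: L[1][1] = √(1) = 1.
  L[2][0] = (3) / L[0][0] = 1.
  L[2][1] = (2) / L[1][1] = 2.
Step 3: L[2][2] = √(16) = 4.
  L[3][0] = (6) / L[0][0] = 2.
  L[3][1] = (-2) / L[1][1] = -2.
  L[3][2] = (-4) / L[2][2] = -1.
Step 4: L[3][3] = √(16) = 4.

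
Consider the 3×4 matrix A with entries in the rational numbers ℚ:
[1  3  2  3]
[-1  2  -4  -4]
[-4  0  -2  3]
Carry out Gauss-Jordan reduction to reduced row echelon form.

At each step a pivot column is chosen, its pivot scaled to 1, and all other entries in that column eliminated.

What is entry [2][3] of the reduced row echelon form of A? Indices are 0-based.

M[2][3] = 29/18

pivot(0,0)=1: scale R0 → (1, 3, 2, 3)
  clear (1,0): R1 −= (-1)R0 → (0, 5, -2, -1)
  clear (2,0): R2 −= (-4)R0 → (0, 12, 6, 15)
pivot(1,1)=5: scale R1 → (0, 1, -2/5, -1/5)
  clear (0,1): R0 −= (3)R1 → (1, 0, 16/5, 18/5)
  clear (2,1): R2 −= (12)R1 → (0, 0, 54/5, 87/5)
pivot(2,2)=54/5: scale R2 → (0, 0, 1, 29/18)
  clear (0,2): R0 −= (16/5)R2 → (1, 0, 0, -14/9)
  clear (1,2): R1 −= (-2/5)R2 → (0, 1, 0, 4/9)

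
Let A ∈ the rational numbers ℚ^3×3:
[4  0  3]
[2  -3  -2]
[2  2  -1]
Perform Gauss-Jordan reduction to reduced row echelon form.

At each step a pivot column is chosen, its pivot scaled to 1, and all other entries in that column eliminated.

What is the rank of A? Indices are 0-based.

rank = 3

pivot(0,0)=4: scale R0 → (1, 0, 3/4)
  clear (1,0): R1 −= (2)R0 → (0, -3, -7/2)
  clear (2,0): R2 −= (2)R0 → (0, 2, -5/2)
pivot(1,1)=-3: scale R1 → (0, 1, 7/6)
  clear (2,1): R2 −= (2)R1 → (0, 0, -29/6)
pivot(2,2)=-29/6: scale R2 → (0, 0, 1)
  clear (0,2): R0 −= (3/4)R2 → (1, 0, 0)
  clear (1,2): R1 −= (7/6)R2 → (0, 1, 0)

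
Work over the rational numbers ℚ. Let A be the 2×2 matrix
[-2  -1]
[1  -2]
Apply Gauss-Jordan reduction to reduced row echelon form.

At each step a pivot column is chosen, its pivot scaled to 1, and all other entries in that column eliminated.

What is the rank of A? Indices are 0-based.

pivot(0,0)=-2: scale R0 → (1, 1/2)
  clear (1,0): R1 −= (1)R0 → (0, -5/2)
pivot(1,1)=-5/2: scale R1 → (0, 1)
  clear (0,1): R0 −= (1/2)R1 → (1, 0)

rank = 2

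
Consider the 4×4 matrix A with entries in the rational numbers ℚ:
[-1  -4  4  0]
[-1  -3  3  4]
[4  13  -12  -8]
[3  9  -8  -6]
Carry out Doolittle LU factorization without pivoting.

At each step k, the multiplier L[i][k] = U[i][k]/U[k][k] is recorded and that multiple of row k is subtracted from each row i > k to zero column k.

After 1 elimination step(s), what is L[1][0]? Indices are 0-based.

[col 0] pivot -1
  R1 -= 1*R0 → (0, 1, -1, 4)  (L[1][0] := 1)
  R2 -= -4*R0 → (0, -3, 4, -8)  (L[2][0] := -4)
  R3 -= -3*R0 → (0, -3, 4, -6)  (L[3][0] := -3)

L[1][0] = 1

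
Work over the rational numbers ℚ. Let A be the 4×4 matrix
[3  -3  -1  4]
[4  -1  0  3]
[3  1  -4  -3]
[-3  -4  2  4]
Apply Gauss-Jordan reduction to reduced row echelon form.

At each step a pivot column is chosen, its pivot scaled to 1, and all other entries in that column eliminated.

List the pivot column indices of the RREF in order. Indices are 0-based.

pivot columns: 0, 1, 2, 3

[1] R0 /= 3  ⇒  (1, -1, -1/3, 4/3)
     R1 -= 4·R0  ⇒  (0, 3, 4/3, -7/3)
     R2 -= 3·R0  ⇒  (0, 4, -3, -7)
     R3 -= -3·R0  ⇒  (0, -7, 1, 8)
[2] R1 /= 3  ⇒  (0, 1, 4/9, -7/9)
     R0 -= -1·R1  ⇒  (1, 0, 1/9, 5/9)
     R2 -= 4·R1  ⇒  (0, 0, -43/9, -35/9)
     R3 -= -7·R1  ⇒  (0, 0, 37/9, 23/9)
[3] R2 /= -43/9  ⇒  (0, 0, 1, 35/43)
     R0 -= 1/9·R2  ⇒  (1, 0, 0, 20/43)
     R1 -= 4/9·R2  ⇒  (0, 1, 0, -49/43)
     R3 -= 37/9·R2  ⇒  (0, 0, 0, -34/43)
[4] R3 /= -34/43  ⇒  (0, 0, 0, 1)
     R0 -= 20/43·R3  ⇒  (1, 0, 0, 0)
     R1 -= -49/43·R3  ⇒  (0, 1, 0, 0)
     R2 -= 35/43·R3  ⇒  (0, 0, 1, 0)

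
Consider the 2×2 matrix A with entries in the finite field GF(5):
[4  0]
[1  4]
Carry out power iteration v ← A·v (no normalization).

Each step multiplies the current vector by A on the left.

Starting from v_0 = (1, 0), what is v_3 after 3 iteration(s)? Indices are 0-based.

v_0 = (1, 0).
v_1 = A·v_0 = (4, 1).
v_2 = A·v_1 = (1, 3).
v_3 = A·v_2 = (4, 3).

v_3 = (4, 3)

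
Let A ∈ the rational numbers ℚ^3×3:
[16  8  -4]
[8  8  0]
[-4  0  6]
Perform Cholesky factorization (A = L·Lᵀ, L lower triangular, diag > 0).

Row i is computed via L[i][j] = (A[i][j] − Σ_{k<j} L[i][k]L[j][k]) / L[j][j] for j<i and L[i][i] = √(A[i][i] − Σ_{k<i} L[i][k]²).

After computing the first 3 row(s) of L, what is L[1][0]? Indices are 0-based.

L[1][0] = 2

Step 1: L[0][0] = √(16) = 4.
  L[1][0] = (8) / L[0][0] = 2.
Step 2: L[1][1] = √(4) = 2.
  L[2][0] = (-4) / L[0][0] = -1.
  L[2][1] = (2) / L[1][1] = 1.
Step 3: L[2][2] = √(4) = 2.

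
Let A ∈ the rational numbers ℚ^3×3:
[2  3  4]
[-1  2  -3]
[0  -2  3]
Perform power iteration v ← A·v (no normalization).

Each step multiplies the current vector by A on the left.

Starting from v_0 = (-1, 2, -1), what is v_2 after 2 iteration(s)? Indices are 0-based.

v_2 = (-4, 37, -37)

v_0 = (-1, 2, -1).
v_1 = A·v_0 = (0, 8, -7).
v_2 = A·v_1 = (-4, 37, -37).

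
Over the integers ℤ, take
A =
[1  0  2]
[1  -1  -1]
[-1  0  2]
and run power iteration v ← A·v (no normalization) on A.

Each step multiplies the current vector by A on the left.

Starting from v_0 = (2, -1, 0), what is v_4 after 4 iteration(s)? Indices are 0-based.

v_4 = (-34, -7, -6)

v_0 = (2, -1, 0).
v_1 = A·v_0 = (2, 3, -2).
v_2 = A·v_1 = (-2, 1, -6).
v_3 = A·v_2 = (-14, 3, -10).
v_4 = A·v_3 = (-34, -7, -6).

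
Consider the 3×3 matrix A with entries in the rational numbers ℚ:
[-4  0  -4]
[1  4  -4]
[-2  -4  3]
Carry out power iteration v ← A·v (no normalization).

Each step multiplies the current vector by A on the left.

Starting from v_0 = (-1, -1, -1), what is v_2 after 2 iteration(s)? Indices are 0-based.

v_2 = (-44, -8, -3)

v_0 = (-1, -1, -1).
v_1 = A·v_0 = (8, -1, 3).
v_2 = A·v_1 = (-44, -8, -3).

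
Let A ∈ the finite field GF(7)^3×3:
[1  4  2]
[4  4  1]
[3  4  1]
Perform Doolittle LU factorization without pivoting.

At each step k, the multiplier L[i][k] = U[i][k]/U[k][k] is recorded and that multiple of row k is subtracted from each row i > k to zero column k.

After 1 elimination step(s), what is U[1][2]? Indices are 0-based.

U[1][2] = 0

k=0: U[0][0]=1
  eliminate (1,0): mult=4, new row 1: (0, 2, 0); set L[1][0]=4
  eliminate (2,0): mult=3, new row 2: (0, 6, 2); set L[2][0]=3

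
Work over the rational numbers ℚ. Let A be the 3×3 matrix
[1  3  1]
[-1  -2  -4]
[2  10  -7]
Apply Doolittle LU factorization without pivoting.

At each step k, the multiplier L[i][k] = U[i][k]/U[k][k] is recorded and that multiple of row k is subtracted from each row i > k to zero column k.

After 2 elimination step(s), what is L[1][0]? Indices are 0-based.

L[1][0] = -1

k=0: U[0][0]=1
  eliminate (1,0): mult=-1, new row 1: (0, 1, -3); set L[1][0]=-1
  eliminate (2,0): mult=2, new row 2: (0, 4, -9); set L[2][0]=2
k=1: U[1][1]=1
  eliminate (2,1): mult=4, new row 2: (0, 0, 3); set L[2][1]=4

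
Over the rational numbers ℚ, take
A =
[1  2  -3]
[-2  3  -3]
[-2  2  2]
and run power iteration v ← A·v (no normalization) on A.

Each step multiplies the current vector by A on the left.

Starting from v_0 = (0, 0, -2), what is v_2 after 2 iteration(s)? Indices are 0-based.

v_0 = (0, 0, -2).
v_1 = A·v_0 = (6, 6, -4).
v_2 = A·v_1 = (30, 18, -8).

v_2 = (30, 18, -8)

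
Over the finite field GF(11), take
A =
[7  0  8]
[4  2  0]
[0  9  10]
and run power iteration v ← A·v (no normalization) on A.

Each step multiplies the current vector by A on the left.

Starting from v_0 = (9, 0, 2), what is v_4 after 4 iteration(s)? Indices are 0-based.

v_4 = (3, 10, 6)

v_0 = (9, 0, 2).
v_1 = A·v_0 = (2, 3, 9).
v_2 = A·v_1 = (9, 3, 7).
v_3 = A·v_2 = (9, 9, 9).
v_4 = A·v_3 = (3, 10, 6).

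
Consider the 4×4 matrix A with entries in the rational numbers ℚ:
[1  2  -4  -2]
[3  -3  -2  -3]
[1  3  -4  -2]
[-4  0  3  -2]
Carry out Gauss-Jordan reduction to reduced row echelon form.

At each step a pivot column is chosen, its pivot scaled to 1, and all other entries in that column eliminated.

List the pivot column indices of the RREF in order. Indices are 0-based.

[1] R0 /= 1  ⇒  (1, 2, -4, -2)
     R1 -= 3·R0  ⇒  (0, -9, 10, 3)
     R2 -= 1·R0  ⇒  (0, 1, 0, 0)
     R3 -= -4·R0  ⇒  (0, 8, -13, -10)
[2] R1 /= -9  ⇒  (0, 1, -10/9, -1/3)
     R0 -= 2·R1  ⇒  (1, 0, -16/9, -4/3)
     R2 -= 1·R1  ⇒  (0, 0, 10/9, 1/3)
     R3 -= 8·R1  ⇒  (0, 0, -37/9, -22/3)
[3] R2 /= 10/9  ⇒  (0, 0, 1, 3/10)
     R0 -= -16/9·R2  ⇒  (1, 0, 0, -4/5)
     R1 -= -10/9·R2  ⇒  (0, 1, 0, 0)
     R3 -= -37/9·R2  ⇒  (0, 0, 0, -61/10)
[4] R3 /= -61/10  ⇒  (0, 0, 0, 1)
     R0 -= -4/5·R3  ⇒  (1, 0, 0, 0)
     R2 -= 3/10·R3  ⇒  (0, 0, 1, 0)

pivot columns: 0, 1, 2, 3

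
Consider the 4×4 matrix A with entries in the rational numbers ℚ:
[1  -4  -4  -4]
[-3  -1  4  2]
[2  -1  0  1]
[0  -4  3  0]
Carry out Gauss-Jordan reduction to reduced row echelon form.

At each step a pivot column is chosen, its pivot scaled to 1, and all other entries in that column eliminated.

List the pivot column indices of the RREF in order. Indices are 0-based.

step 1: normalize row 0 (÷1) = (1, -4, -4, -4)
  row 1: subtract -3×row0 = (0, -13, -8, -10)
  row 2: subtract 2×row0 = (0, 7, 8, 9)
step 2: normalize row 1 (÷-13) = (0, 1, 8/13, 10/13)
  row 0: subtract -4×row1 = (1, 0, -20/13, -12/13)
  row 2: subtract 7×row1 = (0, 0, 48/13, 47/13)
  row 3: subtract -4×row1 = (0, 0, 71/13, 40/13)
step 3: normalize row 2 (÷48/13) = (0, 0, 1, 47/48)
  row 0: subtract -20/13×row2 = (1, 0, 0, 7/12)
  row 1: subtract 8/13×row2 = (0, 1, 0, 1/6)
  row 3: subtract 71/13×row2 = (0, 0, 0, -109/48)
step 4: normalize row 3 (÷-109/48) = (0, 0, 0, 1)
  row 0: subtract 7/12×row3 = (1, 0, 0, 0)
  row 1: subtract 1/6×row3 = (0, 1, 0, 0)
  row 2: subtract 47/48×row3 = (0, 0, 1, 0)

pivot columns: 0, 1, 2, 3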